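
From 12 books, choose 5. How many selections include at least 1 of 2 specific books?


Complement: C(12,5) - C(10,5) = 792 - 252 = 540

540


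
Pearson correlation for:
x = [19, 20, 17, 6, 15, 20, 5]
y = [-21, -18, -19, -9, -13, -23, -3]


n=7, Σx=102, Σy=-106, Σxy=-1806, Σx²=1736, Σy²=1914
r = (7×(-1806) - 102×(-106))/√((7×1736 - 102²)(7×1914 - (-106)²))
= -1830/√(1748×2162) = -1830/√3779176 ≈ -1830/1944.0103 ≈ -0.9414

r ≈ -0.9414


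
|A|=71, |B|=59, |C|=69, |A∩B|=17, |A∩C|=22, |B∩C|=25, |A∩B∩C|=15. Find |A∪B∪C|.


|A∪B∪C| = 71+59+69-17-22-25+15 = 150

|A∪B∪C| = 150


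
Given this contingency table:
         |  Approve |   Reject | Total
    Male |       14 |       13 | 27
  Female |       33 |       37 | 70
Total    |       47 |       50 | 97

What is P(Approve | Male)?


P(Approve | Male) = 14/(14+13) = 14/27

P(Approve|Male) = 14/27 ≈ 51.85%


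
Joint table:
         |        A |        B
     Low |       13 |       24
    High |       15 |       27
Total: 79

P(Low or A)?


P(Low∨A) = P(Low) + P(A) - P(Low∧A)
= (37 + 28 - 13)/79 = 52/79

P = 52/79 ≈ 65.82%


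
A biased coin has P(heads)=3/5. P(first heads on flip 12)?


Geometric: P(X=12) = (1-p)^(k-1)×p = (2/5)^11×3/5 = 6144/244140625

P(X=12) = 6144/244140625 ≈ 0.00%


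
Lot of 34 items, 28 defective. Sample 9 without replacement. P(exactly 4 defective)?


Hypergeometric: C(28,4)×C(6,5)/C(34,9)
= 20475×6/52451256 = 1575/672452

P(X=4) = 1575/672452 ≈ 0.23%


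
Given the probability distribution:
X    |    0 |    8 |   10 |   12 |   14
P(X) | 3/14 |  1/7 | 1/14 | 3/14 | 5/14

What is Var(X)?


E[X] = 66/7
E[X²] = 820/7
Var(X) = E[X²] - (E[X])² = 820/7 - 4356/49 = 1384/49

Var(X) = 1384/49 ≈ 28.2449


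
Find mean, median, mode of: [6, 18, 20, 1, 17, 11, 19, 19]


Sorted: [1, 6, 11, 17, 18, 19, 19, 20]
Mean = 111/8
Median = 35/2
Freq: {6: 1, 18: 1, 20: 1, 1: 1, 17: 1, 11: 1, 19: 2}
Mode: [19]

Mean=111/8, Median=35/2, Mode=19


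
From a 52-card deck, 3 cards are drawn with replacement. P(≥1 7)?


P(not a 7) = 48/52 = 12/13
P(none in 3 draws) = (12/13)^3 = 1728/2197
P(≥1 7) = 1 - 1728/2197 = 469/2197

P = 469/2197 ≈ 21.35%


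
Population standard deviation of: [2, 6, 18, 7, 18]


Mean = 51/5
  (2-51/5)²=1681/25
  (6-51/5)²=441/25
  (18-51/5)²=1521/25
  (7-51/5)²=256/25
  (18-51/5)²=1521/25
Σ(x-μ)² = 1084/5
σ² = (1084/5)/5 = 1084/25

σ = √(1084/25) ≈ 6.5848


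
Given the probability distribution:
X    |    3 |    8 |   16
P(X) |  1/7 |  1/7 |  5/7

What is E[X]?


E[X] = Σ x·P(X=x)
= (3)×(1/7) + (8)×(1/7) + (16)×(5/7)
= 13

E[X] = 13


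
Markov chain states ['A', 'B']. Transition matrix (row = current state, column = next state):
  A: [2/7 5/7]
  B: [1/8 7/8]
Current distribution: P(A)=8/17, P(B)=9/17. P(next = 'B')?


P(next=B) = Σᵢ P(now=i)×P(i→B)
= 8/17×5/7 + 9/17×7/8
= 40/119 + 63/136 = 761/952

P = 761/952 ≈ 0.7994


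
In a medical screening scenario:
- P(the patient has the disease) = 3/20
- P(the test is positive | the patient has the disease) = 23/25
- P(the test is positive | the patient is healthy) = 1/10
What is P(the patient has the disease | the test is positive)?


Using Bayes' theorem:
P(A|B) = P(B|A)·P(A) / P(B)

P(the test is positive) = 23/25 × 3/20 + 1/10 × 17/20
= 69/500 + 17/200 = 223/1000

P(the patient has the disease|the test is positive) = (69/500) / (223/1000) = 138/223

P(the patient has the disease|the test is positive) = 138/223 ≈ 61.88%


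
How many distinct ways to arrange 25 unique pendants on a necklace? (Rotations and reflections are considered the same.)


Free circular arrangements: rotations and reflections both identified.
(n-1)!/2 = 24!/2 = 620448401733239439360000/2 = 310224200866619719680000

310224200866619719680000


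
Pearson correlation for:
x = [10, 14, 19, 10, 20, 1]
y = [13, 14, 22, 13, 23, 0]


n=6, Σx=74, Σy=85, Σxy=1334, Σx²=1158, Σy²=1547
r = (6×1334 - 74×85)/√((6×1158 - 74²)(6×1547 - 85²))
= 1714/√(1472×2057) = 1714/√3027904 ≈ 1714/1740.0874 ≈ 0.9850

r ≈ 0.9850


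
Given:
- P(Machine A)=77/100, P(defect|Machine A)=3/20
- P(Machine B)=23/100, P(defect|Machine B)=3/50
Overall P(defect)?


P(B) = Σ P(B|Aᵢ)×P(Aᵢ)
  3/20×77/100 = 231/2000
  3/50×23/100 = 69/5000
Sum = 1293/10000

P(defect) = 1293/10000 ≈ 12.93%


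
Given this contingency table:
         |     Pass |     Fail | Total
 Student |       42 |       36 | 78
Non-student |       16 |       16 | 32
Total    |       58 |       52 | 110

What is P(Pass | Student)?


P(Pass | Student) = 42/(42+36) = 42/78 = 7/13

P(Pass|Student) = 7/13 ≈ 53.85%


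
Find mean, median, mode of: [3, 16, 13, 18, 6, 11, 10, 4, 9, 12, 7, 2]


Sorted: [2, 3, 4, 6, 7, 9, 10, 11, 12, 13, 16, 18]
Mean = 111/12 = 37/4
Median = 19/2
Freq: {3: 1, 16: 1, 13: 1, 18: 1, 6: 1, 11: 1, 10: 1, 4: 1, 9: 1, 12: 1, 7: 1, 2: 1}
Mode: No mode

Mean=37/4, Median=19/2, Mode=No mode


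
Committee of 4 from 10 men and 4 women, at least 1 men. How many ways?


Count by #men:
  1M,3W: C(10,1)×C(4,3)=40
  2M,2W: C(10,2)×C(4,2)=270
  3M,1W: C(10,3)×C(4,1)=480
  4M,0W: C(10,4)×C(4,0)=210
Total = 1000

1000


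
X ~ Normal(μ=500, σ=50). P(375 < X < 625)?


z₁=(375-500)/50=-2.5, z₂=(625-500)/50=2.5
P = Φ(2.5) - Φ(-2.5) = 0.993790 - 0.006210 = 0.987580 ≈ 0.9876

P(375 < X < 625) ≈ 0.9876


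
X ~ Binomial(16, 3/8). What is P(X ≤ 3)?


P(X ≤ 3) = Σ P(X=i) for i=0..3
P(X=0) = 152587890625/281474976710656
P(X=1) = 91552734375/17592186044416
P(X=2) = 823974609375/35184372088832
P(X=3) = 1153564453125/17592186044416
Sum = 26666259765625/281474976710656

P(X ≤ 3) = 26666259765625/281474976710656 ≈ 9.47%


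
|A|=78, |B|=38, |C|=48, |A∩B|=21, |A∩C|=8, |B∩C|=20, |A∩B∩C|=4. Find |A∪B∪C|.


|A∪B∪C| = 78+38+48-21-8-20+4 = 119

|A∪B∪C| = 119


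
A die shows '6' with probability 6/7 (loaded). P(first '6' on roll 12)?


Geometric: P(X=12) = (1-p)^(k-1)×p = (1/7)^11×6/7 = 6/13841287201

P(X=12) = 6/13841287201 ≈ 0.00%


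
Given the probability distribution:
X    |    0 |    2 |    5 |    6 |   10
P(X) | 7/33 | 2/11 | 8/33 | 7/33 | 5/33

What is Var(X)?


E[X] = 48/11
E[X²] = 976/33
Var(X) = E[X²] - (E[X])² = 976/33 - 2304/121 = 3824/363

Var(X) = 3824/363 ≈ 10.5344


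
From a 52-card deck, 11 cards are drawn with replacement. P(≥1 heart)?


P(not a heart) = 39/52 = 3/4
P(none in 11 draws) = (3/4)^11 = 177147/4194304
P(≥1 heart) = 1 - 177147/4194304 = 4017157/4194304

P = 4017157/4194304 ≈ 95.78%


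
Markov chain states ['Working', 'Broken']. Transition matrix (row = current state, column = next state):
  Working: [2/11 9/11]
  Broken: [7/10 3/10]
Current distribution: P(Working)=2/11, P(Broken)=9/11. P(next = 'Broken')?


P(next=Broken) = Σᵢ P(now=i)×P(i→Broken)
= 2/11×9/11 + 9/11×3/10
= 18/121 + 27/110 = 477/1210

P = 477/1210 ≈ 0.3942


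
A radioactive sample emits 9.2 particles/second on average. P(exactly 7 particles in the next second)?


Poisson(λ=9.2): P(X=7) = e^(-λ)×λ^k/k!
= e^(-9.2) × 9.2^7 / 7!
≈ 0.0001010394018 × 5578466.01236 / 5040 ≈ 0.111834

P(X=7) ≈ 0.111834 ≈ 11.18%


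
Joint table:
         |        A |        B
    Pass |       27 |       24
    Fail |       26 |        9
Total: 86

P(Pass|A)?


P(Pass|A) = 27/(27+26) = 27/53

P = 27/53 ≈ 50.94%


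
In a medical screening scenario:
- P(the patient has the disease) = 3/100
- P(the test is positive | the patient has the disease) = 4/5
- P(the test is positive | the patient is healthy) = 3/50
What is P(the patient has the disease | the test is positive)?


Using Bayes' theorem:
P(A|B) = P(B|A)·P(A) / P(B)

P(the test is positive) = 4/5 × 3/100 + 3/50 × 97/100
= 3/125 + 291/5000 = 411/5000

P(the patient has the disease|the test is positive) = (3/125) / (411/5000) = 40/137

P(the patient has the disease|the test is positive) = 40/137 ≈ 29.20%


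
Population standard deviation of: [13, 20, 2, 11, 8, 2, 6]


Mean = 62/7
  (13-62/7)²=841/49
  (20-62/7)²=6084/49
  (2-62/7)²=2304/49
  (11-62/7)²=225/49
  (8-62/7)²=36/49
  (2-62/7)²=2304/49
  (6-62/7)²=400/49
Σ(x-μ)² = 1742/7
σ² = (1742/7)/7 = 1742/49

σ = √(1742/49) ≈ 5.9625


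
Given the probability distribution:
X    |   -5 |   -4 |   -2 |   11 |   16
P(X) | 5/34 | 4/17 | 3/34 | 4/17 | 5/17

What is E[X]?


E[X] = Σ x·P(X=x)
= (-5)×(5/34) + (-4)×(4/17) + (-2)×(3/34) + (11)×(4/17) + (16)×(5/17)
= 185/34

E[X] = 185/34


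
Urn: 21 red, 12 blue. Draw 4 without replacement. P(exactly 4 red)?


Hypergeometric: C(21,4)×C(12,0)/C(33,4)
= 5985×1/40920 = 399/2728

P(X=4) = 399/2728 ≈ 14.63%


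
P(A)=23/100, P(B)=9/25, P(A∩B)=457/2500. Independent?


P(A)×P(B) = 207/2500
P(A∩B) = 457/2500
Not equal → NOT independent

No, not independent


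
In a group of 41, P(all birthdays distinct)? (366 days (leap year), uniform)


P(all different) = Π(366-i)/366 for i=0..40
= (366/366)×(365/366)×...×(326/366)
= 0.097493

P ≈ 0.0975 ≈ 9.75%


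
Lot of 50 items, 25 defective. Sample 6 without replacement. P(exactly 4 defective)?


Hypergeometric: C(25,4)×C(25,2)/C(50,6)
= 12650×300/15890700 = 550/2303

P(X=4) = 550/2303 ≈ 23.88%


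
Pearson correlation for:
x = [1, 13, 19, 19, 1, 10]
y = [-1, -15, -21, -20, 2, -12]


n=6, Σx=63, Σy=-67, Σxy=-1093, Σx²=993, Σy²=1215
r = (6×(-1093) - 63×(-67))/√((6×993 - 63²)(6×1215 - (-67)²))
= -2337/√(1989×2801) = -2337/√5571189 ≈ -2337/2360.3366 ≈ -0.9901

r ≈ -0.9901


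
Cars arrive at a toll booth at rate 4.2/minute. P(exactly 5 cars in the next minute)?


Poisson(λ=4.2): P(X=5) = e^(-λ)×λ^k/k!
= e^(-4.2) × 4.2^5 / 5!
≈ 0.01499557682 × 1306.91232 / 120 ≈ 0.163316

P(X=5) ≈ 0.163316 ≈ 16.33%


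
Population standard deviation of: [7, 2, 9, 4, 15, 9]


Mean = 46/6 = 23/3
  (7-23/3)²=4/9
  (2-23/3)²=289/9
  (9-23/3)²=16/9
  (4-23/3)²=121/9
  (15-23/3)²=484/9
  (9-23/3)²=16/9
Σ(x-μ)² = 310/3
σ² = (310/3)/6 = 155/9

σ = √(155/9) ≈ 4.1500


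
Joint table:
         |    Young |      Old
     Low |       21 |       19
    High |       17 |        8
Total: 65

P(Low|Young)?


P(Low|Young) = 21/(21+17) = 21/38

P = 21/38 ≈ 55.26%


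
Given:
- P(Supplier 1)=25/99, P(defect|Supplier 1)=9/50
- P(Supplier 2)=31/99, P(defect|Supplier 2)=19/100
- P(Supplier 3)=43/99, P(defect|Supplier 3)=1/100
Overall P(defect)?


P(B) = Σ P(B|Aᵢ)×P(Aᵢ)
  9/50×25/99 = 1/22
  19/100×31/99 = 589/9900
  1/100×43/99 = 43/9900
Sum = 541/4950

P(defect) = 541/4950 ≈ 10.93%


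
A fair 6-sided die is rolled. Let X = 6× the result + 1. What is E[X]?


E[die] = (1+6)/2 = 7/2
E[X] = 6×7/2 + 1 = 22

E[X] = 22


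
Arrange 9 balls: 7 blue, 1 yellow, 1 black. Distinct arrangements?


9!/(7!×1!×1!) = 72

72


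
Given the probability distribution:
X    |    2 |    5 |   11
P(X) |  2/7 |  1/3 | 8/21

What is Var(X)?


E[X] = 45/7
E[X²] = 389/7
Var(X) = E[X²] - (E[X])² = 389/7 - 2025/49 = 698/49

Var(X) = 698/49 ≈ 14.2449


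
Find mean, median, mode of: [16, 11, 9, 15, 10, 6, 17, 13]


Sorted: [6, 9, 10, 11, 13, 15, 16, 17]
Mean = 97/8
Median = 12
Freq: {16: 1, 11: 1, 9: 1, 15: 1, 10: 1, 6: 1, 17: 1, 13: 1}
Mode: No mode

Mean=97/8, Median=12, Mode=No mode


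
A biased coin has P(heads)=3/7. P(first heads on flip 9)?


Geometric: P(X=9) = (1-p)^(k-1)×p = (4/7)^8×3/7 = 196608/40353607

P(X=9) = 196608/40353607 ≈ 0.49%


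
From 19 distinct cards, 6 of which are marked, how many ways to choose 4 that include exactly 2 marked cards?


Choose 2 of the 6 marked cards and 2 of the other 13 cards:
C(6,2)×C(13,2) = 15×78 = 1170

1170


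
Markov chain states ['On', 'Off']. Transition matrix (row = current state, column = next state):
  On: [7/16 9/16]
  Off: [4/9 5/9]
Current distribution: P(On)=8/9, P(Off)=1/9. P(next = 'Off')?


P(next=Off) = Σᵢ P(now=i)×P(i→Off)
= 8/9×9/16 + 1/9×5/9
= 1/2 + 5/81 = 91/162

P = 91/162 ≈ 0.5617


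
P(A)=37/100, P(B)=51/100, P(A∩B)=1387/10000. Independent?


P(A)×P(B) = 1887/10000
P(A∩B) = 1387/10000
Not equal → NOT independent

No, not independent


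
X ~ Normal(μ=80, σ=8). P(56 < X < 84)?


z₁=(56-80)/8=-3.0, z₂=(84-80)/8=0.5
P = Φ(0.5) - Φ(-3.0) = 0.691462 - 0.001350 = 0.690112 ≈ 0.6901

P(56 < X < 84) ≈ 0.6901


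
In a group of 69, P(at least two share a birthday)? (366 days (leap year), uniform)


P(all different) = Π(366-i)/366 for i=0..68
= 0.001057
P(match) = 1 - 0.001057 = 0.998943

P ≈ 0.9989 ≈ 99.89%


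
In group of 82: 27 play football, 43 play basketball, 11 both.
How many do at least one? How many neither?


|A∪B| = 27+43-11 = 59
Neither = 82-59 = 23

At least one: 59; Neither: 23


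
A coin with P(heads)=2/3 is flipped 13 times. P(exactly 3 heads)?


Binomial: P(X=3) = C(13,3)×p^3×(1-p)^10
= 286 × 8/27 × 1/59049 = 2288/1594323

P(X=3) = 2288/1594323 ≈ 0.14%


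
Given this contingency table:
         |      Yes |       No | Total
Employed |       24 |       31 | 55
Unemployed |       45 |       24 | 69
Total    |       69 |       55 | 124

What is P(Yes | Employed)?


P(Yes | Employed) = 24/(24+31) = 24/55

P(Yes|Employed) = 24/55 ≈ 43.64%


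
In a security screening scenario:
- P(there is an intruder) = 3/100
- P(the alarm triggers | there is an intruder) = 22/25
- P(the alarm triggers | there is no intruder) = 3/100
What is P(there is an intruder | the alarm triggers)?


Using Bayes' theorem:
P(A|B) = P(B|A)·P(A) / P(B)

P(the alarm triggers) = 22/25 × 3/100 + 3/100 × 97/100
= 33/1250 + 291/10000 = 111/2000

P(there is an intruder|the alarm triggers) = (33/1250) / (111/2000) = 88/185

P(there is an intruder|the alarm triggers) = 88/185 ≈ 47.57%


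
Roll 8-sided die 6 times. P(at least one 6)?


P(no 6)^6 = (7/8)^6 = 117649/262144
P(≥1) = 1 - 117649/262144 = 144495/262144

P = 144495/262144 ≈ 55.12%


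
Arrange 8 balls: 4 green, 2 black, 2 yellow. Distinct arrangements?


8!/(4!×2!×2!) = 420

420


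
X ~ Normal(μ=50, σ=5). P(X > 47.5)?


z = (47.5-50)/5 = -0.5
P(X > 47.5) = 1 - P(Z ≤ -0.5) = 1 - 0.3085 = 0.6915

P(X > 47.5) ≈ 0.6915


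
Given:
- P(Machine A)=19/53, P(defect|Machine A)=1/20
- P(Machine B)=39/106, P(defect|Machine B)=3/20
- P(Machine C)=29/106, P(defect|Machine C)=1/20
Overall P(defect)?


P(B) = Σ P(B|Aᵢ)×P(Aᵢ)
  1/20×19/53 = 19/1060
  3/20×39/106 = 117/2120
  1/20×29/106 = 29/2120
Sum = 23/265

P(defect) = 23/265 ≈ 8.68%


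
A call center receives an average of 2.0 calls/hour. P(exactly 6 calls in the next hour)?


Poisson(λ=2.0): P(X=6) = e^(-λ)×λ^k/k!
= e^(-2.0) × 2.0^6 / 6!
≈ 0.1353352832 × 64 / 720 ≈ 0.012030

P(X=6) ≈ 0.012030 ≈ 1.20%


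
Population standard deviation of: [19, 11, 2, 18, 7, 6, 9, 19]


Mean = 91/8
  (19-91/8)²=3721/64
  (11-91/8)²=9/64
  (2-91/8)²=5625/64
  (18-91/8)²=2809/64
  (7-91/8)²=1225/64
  (6-91/8)²=1849/64
  (9-91/8)²=361/64
  (19-91/8)²=3721/64
Σ(x-μ)² = 2415/8
σ² = (2415/8)/8 = 2415/64

σ = √(2415/64) ≈ 6.1428


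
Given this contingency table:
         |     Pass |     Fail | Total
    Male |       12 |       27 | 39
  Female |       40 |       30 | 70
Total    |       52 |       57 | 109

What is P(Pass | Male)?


P(Pass | Male) = 12/(12+27) = 12/39 = 4/13

P(Pass|Male) = 4/13 ≈ 30.77%


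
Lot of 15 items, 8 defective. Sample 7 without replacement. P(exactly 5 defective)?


Hypergeometric: C(8,5)×C(7,2)/C(15,7)
= 56×21/6435 = 392/2145

P(X=5) = 392/2145 ≈ 18.28%


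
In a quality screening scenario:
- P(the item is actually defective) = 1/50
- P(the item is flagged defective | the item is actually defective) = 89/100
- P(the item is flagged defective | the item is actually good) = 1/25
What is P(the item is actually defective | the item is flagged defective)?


Using Bayes' theorem:
P(A|B) = P(B|A)·P(A) / P(B)

P(the item is flagged defective) = 89/100 × 1/50 + 1/25 × 49/50
= 89/5000 + 49/1250 = 57/1000

P(the item is actually defective|the item is flagged defective) = (89/5000) / (57/1000) = 89/285

P(the item is actually defective|the item is flagged defective) = 89/285 ≈ 31.23%


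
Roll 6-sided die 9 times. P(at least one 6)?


P(no 6)^9 = (5/6)^9 = 1953125/10077696
P(≥1) = 1 - 1953125/10077696 = 8124571/10077696

P = 8124571/10077696 ≈ 80.62%


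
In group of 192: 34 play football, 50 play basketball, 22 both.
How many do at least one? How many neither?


|A∪B| = 34+50-22 = 62
Neither = 192-62 = 130

At least one: 62; Neither: 130


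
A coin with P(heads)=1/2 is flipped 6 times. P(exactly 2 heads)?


Binomial: P(X=2) = C(6,2)×p^2×(1-p)^4
= 15 × 1/4 × 1/16 = 15/64

P(X=2) = 15/64 ≈ 23.44%


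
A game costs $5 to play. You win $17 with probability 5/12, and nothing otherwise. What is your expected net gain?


E[gain] = (17-5)×5/12 + (-5)×7/12
= 5 - 35/12 = 25/12

Expected net gain = $25/12 ≈ $2.08


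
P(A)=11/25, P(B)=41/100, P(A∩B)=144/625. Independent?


P(A)×P(B) = 451/2500
P(A∩B) = 144/625
Not equal → NOT independent

No, not independent


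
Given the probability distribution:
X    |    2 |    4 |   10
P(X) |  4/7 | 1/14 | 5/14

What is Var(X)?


E[X] = 5
E[X²] = 274/7
Var(X) = E[X²] - (E[X])² = 274/7 - 25 = 99/7

Var(X) = 99/7 ≈ 14.1429


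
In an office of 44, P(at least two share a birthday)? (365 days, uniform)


P(all different) = Π(365-i)/365 for i=0..43
= 0.067115
P(match) = 1 - 0.067115 = 0.932885

P ≈ 0.9329 ≈ 93.29%


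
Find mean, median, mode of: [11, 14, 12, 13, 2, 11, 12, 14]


Sorted: [2, 11, 11, 12, 12, 13, 14, 14]
Mean = 89/8
Median = 12
Freq: {11: 2, 14: 2, 12: 2, 13: 1, 2: 1}
Mode: [11, 12, 14]

Mean=89/8, Median=12, Mode=[11, 12, 14]


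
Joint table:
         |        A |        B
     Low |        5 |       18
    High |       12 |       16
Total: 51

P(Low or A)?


P(Low∨A) = P(Low) + P(A) - P(Low∧A)
= (23 + 17 - 5)/51 = 35/51

P = 35/51 ≈ 68.63%


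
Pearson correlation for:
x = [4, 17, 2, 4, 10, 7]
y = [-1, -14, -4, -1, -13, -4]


n=6, Σx=44, Σy=-37, Σxy=-412, Σx²=474, Σy²=399
r = (6×(-412) - 44×(-37))/√((6×474 - 44²)(6×399 - (-37)²))
= -844/√(908×1025) = -844/√930700 ≈ -844/964.7279 ≈ -0.8749

r ≈ -0.8749


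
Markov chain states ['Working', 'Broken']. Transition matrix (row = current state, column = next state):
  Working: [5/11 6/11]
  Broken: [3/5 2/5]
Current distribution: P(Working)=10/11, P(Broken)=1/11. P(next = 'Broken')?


P(next=Broken) = Σᵢ P(now=i)×P(i→Broken)
= 10/11×6/11 + 1/11×2/5
= 60/121 + 2/55 = 322/605

P = 322/605 ≈ 0.5322


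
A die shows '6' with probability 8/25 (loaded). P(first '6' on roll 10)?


Geometric: P(X=10) = (1-p)^(k-1)×p = (17/25)^9×8/25 = 948703011976/95367431640625

P(X=10) = 948703011976/95367431640625 ≈ 0.99%


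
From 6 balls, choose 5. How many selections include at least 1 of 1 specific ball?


Complement: C(6,5) - C(5,5) = 6 - 1 = 5

5


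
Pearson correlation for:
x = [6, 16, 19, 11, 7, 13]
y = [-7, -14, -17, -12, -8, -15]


n=6, Σx=72, Σy=-73, Σxy=-972, Σx²=992, Σy²=967
r = (6×(-972) - 72×(-73))/√((6×992 - 72²)(6×967 - (-73)²))
= -576/√(768×473) = -576/√363264 ≈ -576/602.7139 ≈ -0.9557

r ≈ -0.9557


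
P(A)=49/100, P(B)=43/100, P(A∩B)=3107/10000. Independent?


P(A)×P(B) = 2107/10000
P(A∩B) = 3107/10000
Not equal → NOT independent

No, not independent


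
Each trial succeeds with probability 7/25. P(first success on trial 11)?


Geometric: P(X=11) = (1-p)^(k-1)×p = (18/25)^10×7/25 = 24993270586368/2384185791015625

P(X=11) = 24993270586368/2384185791015625 ≈ 1.05%


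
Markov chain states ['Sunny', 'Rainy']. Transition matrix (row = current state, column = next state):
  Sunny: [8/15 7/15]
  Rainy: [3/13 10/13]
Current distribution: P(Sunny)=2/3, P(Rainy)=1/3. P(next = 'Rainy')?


P(next=Rainy) = Σᵢ P(now=i)×P(i→Rainy)
= 2/3×7/15 + 1/3×10/13
= 14/45 + 10/39 = 332/585

P = 332/585 ≈ 0.5675


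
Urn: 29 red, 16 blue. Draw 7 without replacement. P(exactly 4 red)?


Hypergeometric: C(29,4)×C(16,3)/C(45,7)
= 23751×560/45379620 = 5684/19393

P(X=4) = 5684/19393 ≈ 29.31%


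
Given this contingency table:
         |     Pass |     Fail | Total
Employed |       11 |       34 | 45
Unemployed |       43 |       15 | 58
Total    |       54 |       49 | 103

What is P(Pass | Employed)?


P(Pass | Employed) = 11/(11+34) = 11/45

P(Pass|Employed) = 11/45 ≈ 24.44%


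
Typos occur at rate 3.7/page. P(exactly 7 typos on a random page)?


Poisson(λ=3.7): P(X=7) = e^(-λ)×λ^k/k!
= e^(-3.7) × 3.7^7 / 7!
≈ 0.02472352647 × 9493.1877133 / 5040 ≈ 0.046568

P(X=7) ≈ 0.046568 ≈ 4.66%


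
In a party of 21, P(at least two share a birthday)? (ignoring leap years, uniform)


P(all different) = Π(365-i)/365 for i=0..20
= 0.556312
P(match) = 1 - 0.556312 = 0.443688

P ≈ 0.4437 ≈ 44.37%


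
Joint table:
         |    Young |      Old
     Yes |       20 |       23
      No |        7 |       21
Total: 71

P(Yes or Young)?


P(Yes∨Young) = P(Yes) + P(Young) - P(Yes∧Young)
= (43 + 27 - 20)/71 = 50/71

P = 50/71 ≈ 70.42%


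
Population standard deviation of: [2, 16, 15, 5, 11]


Mean = 49/5
  (2-49/5)²=1521/25
  (16-49/5)²=961/25
  (15-49/5)²=676/25
  (5-49/5)²=576/25
  (11-49/5)²=36/25
Σ(x-μ)² = 754/5
σ² = (754/5)/5 = 754/25

σ = √(754/25) ≈ 5.4918


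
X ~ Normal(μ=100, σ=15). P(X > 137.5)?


z = (137.5-100)/15 = 2.5
P(X > 137.5) = 1 - P(Z ≤ 2.5) = 1 - 0.9938 = 0.0062

P(X > 137.5) ≈ 0.0062


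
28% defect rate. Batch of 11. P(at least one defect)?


P(all good) = (18/25)^11 = 64268410079232/2384185791015625
P(≥1 defect) = 2319917380936393/2384185791015625

P = 2319917380936393/2384185791015625 ≈ 97.30%


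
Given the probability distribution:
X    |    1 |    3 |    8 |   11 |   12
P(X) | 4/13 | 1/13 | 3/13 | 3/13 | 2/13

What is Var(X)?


E[X] = 88/13
E[X²] = 856/13
Var(X) = E[X²] - (E[X])² = 856/13 - 7744/169 = 3384/169

Var(X) = 3384/169 ≈ 20.0237


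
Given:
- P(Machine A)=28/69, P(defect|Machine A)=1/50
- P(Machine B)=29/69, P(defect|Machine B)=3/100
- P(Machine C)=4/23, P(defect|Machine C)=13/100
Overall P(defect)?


P(B) = Σ P(B|Aᵢ)×P(Aᵢ)
  1/50×28/69 = 14/1725
  3/100×29/69 = 29/2300
  13/100×4/23 = 13/575
Sum = 13/300

P(defect) = 13/300 ≈ 4.33%


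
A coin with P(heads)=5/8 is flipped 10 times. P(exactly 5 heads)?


Binomial: P(X=5) = C(10,5)×p^5×(1-p)^5
= 252 × 3125/32768 × 243/32768 = 47840625/268435456

P(X=5) = 47840625/268435456 ≈ 17.82%


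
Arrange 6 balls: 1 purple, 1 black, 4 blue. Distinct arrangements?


6!/(1!×1!×4!) = 30

30


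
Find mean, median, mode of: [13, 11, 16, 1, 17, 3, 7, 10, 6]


Sorted: [1, 3, 6, 7, 10, 11, 13, 16, 17]
Mean = 84/9 = 28/3
Median = 10
Freq: {13: 1, 11: 1, 16: 1, 1: 1, 17: 1, 3: 1, 7: 1, 10: 1, 6: 1}
Mode: No mode

Mean=28/3, Median=10, Mode=No mode


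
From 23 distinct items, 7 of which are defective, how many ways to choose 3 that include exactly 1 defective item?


Choose 1 of the 7 defective items and 2 of the other 16 items:
C(7,1)×C(16,2) = 7×120 = 840

840


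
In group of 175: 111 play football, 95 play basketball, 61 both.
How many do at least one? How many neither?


|A∪B| = 111+95-61 = 145
Neither = 175-145 = 30

At least one: 145; Neither: 30


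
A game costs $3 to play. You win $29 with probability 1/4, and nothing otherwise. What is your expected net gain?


E[gain] = (29-3)×1/4 + (-3)×3/4
= 13/2 - 9/4 = 17/4

Expected net gain = $17/4 ≈ $4.25


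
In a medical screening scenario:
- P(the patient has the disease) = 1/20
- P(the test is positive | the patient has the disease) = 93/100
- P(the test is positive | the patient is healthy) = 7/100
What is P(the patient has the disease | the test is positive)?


Using Bayes' theorem:
P(A|B) = P(B|A)·P(A) / P(B)

P(the test is positive) = 93/100 × 1/20 + 7/100 × 19/20
= 93/2000 + 133/2000 = 113/1000

P(the patient has the disease|the test is positive) = (93/2000) / (113/1000) = 93/226

P(the patient has the disease|the test is positive) = 93/226 ≈ 41.15%


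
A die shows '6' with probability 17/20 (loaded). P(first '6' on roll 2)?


Geometric: P(X=2) = (1-p)^(k-1)×p = (3/20)^1×17/20 = 51/400

P(X=2) = 51/400 ≈ 12.75%


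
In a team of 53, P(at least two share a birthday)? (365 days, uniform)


P(all different) = Π(365-i)/365 for i=0..52
= 0.018862
P(match) = 1 - 0.018862 = 0.981138

P ≈ 0.9811 ≈ 98.11%


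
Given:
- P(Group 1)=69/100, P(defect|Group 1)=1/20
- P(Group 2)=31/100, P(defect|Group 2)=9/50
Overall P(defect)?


P(B) = Σ P(B|Aᵢ)×P(Aᵢ)
  1/20×69/100 = 69/2000
  9/50×31/100 = 279/5000
Sum = 903/10000

P(defect) = 903/10000 ≈ 9.03%


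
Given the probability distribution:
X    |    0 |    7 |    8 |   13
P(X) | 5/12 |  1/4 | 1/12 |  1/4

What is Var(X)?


E[X] = 17/3
E[X²] = 359/6
Var(X) = E[X²] - (E[X])² = 359/6 - 289/9 = 499/18

Var(X) = 499/18 ≈ 27.7222


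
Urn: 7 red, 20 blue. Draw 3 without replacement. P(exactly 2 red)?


Hypergeometric: C(7,2)×C(20,1)/C(27,3)
= 21×20/2925 = 28/195

P(X=2) = 28/195 ≈ 14.36%


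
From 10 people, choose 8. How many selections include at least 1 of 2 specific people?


Complement: C(10,8) - C(8,8) = 45 - 1 = 44

44


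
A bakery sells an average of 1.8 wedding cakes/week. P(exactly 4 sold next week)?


Poisson(λ=1.8): P(X=4) = e^(-λ)×λ^k/k!
= e^(-1.8) × 1.8^4 / 4!
≈ 0.1652988882 × 10.4976 / 24 ≈ 0.072302

P(X=4) ≈ 0.072302 ≈ 7.23%


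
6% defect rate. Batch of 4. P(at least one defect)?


P(all good) = (47/50)^4 = 4879681/6250000
P(≥1 defect) = 1370319/6250000

P = 1370319/6250000 ≈ 21.93%


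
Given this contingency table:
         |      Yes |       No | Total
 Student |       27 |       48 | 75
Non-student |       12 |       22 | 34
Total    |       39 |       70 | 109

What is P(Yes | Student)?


P(Yes | Student) = 27/(27+48) = 27/75 = 9/25

P(Yes|Student) = 9/25 ≈ 36.00%


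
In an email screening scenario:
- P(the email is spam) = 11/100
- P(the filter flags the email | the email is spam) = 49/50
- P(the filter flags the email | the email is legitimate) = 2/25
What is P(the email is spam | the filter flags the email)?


Using Bayes' theorem:
P(A|B) = P(B|A)·P(A) / P(B)

P(the filter flags the email) = 49/50 × 11/100 + 2/25 × 89/100
= 539/5000 + 89/1250 = 179/1000

P(the email is spam|the filter flags the email) = (539/5000) / (179/1000) = 539/895

P(the email is spam|the filter flags the email) = 539/895 ≈ 60.22%


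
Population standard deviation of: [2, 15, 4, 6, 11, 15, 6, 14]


Mean = 73/8
  (2-73/8)²=3249/64
  (15-73/8)²=2209/64
  (4-73/8)²=1681/64
  (6-73/8)²=625/64
  (11-73/8)²=225/64
  (15-73/8)²=2209/64
  (6-73/8)²=625/64
  (14-73/8)²=1521/64
Σ(x-μ)² = 1543/8
σ² = (1543/8)/8 = 1543/64

σ = √(1543/64) ≈ 4.9101


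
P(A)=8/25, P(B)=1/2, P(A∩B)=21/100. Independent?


P(A)×P(B) = 4/25
P(A∩B) = 21/100
Not equal → NOT independent

No, not independent


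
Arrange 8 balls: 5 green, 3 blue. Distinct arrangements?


8!/(5!×3!) = 56

56


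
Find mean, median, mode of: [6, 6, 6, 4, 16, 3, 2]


Sorted: [2, 3, 4, 6, 6, 6, 16]
Mean = 43/7
Median = 6
Freq: {6: 3, 4: 1, 16: 1, 3: 1, 2: 1}
Mode: [6]

Mean=43/7, Median=6, Mode=6


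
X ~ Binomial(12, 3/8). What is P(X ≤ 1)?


P(X ≤ 1) = Σ P(X=i) for i=0..1
P(X=0) = 244140625/68719476736
P(X=1) = 439453125/17179869184
Sum = 2001953125/68719476736

P(X ≤ 1) = 2001953125/68719476736 ≈ 2.91%


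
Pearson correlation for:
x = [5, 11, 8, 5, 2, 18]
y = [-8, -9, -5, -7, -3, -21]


n=6, Σx=49, Σy=-53, Σxy=-598, Σx²=563, Σy²=669
r = (6×(-598) - 49×(-53))/√((6×563 - 49²)(6×669 - (-53)²))
= -991/√(977×1205) = -991/√1177285 ≈ -991/1085.0276 ≈ -0.9133

r ≈ -0.9133


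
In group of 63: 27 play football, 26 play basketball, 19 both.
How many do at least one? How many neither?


|A∪B| = 27+26-19 = 34
Neither = 63-34 = 29

At least one: 34; Neither: 29


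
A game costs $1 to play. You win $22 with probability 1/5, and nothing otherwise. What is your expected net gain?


E[gain] = (22-1)×1/5 + (-1)×4/5
= 21/5 - 4/5 = 17/5

Expected net gain = $17/5 ≈ $3.40


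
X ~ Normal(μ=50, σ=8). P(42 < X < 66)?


z₁=(42-50)/8=-1.0, z₂=(66-50)/8=2.0
P = Φ(2.0) - Φ(-1.0) = 0.977250 - 0.158655 = 0.818595 ≈ 0.8186

P(42 < X < 66) ≈ 0.8186


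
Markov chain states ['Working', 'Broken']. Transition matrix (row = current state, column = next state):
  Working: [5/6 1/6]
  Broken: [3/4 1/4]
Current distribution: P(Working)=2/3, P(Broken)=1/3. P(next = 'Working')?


P(next=Working) = Σᵢ P(now=i)×P(i→Working)
= 2/3×5/6 + 1/3×3/4
= 5/9 + 1/4 = 29/36

P = 29/36 ≈ 0.8056


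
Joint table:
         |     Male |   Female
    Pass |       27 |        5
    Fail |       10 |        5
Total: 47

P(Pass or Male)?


P(Pass∨Male) = P(Pass) + P(Male) - P(Pass∧Male)
= (32 + 37 - 27)/47 = 42/47

P = 42/47 ≈ 89.36%


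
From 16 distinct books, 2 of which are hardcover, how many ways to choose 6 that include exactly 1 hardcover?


Choose 1 of the 2 hardcovers and 5 of the other 14 books:
C(2,1)×C(14,5) = 2×2002 = 4004

4004


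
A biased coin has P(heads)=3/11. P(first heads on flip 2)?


Geometric: P(X=2) = (1-p)^(k-1)×p = (8/11)^1×3/11 = 24/121

P(X=2) = 24/121 ≈ 19.83%


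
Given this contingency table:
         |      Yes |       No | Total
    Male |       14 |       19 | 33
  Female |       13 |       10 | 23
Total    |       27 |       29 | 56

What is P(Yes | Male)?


P(Yes | Male) = 14/(14+19) = 14/33

P(Yes|Male) = 14/33 ≈ 42.42%


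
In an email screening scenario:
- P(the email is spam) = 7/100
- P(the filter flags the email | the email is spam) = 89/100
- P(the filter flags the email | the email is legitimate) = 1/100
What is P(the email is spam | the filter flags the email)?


Using Bayes' theorem:
P(A|B) = P(B|A)·P(A) / P(B)

P(the filter flags the email) = 89/100 × 7/100 + 1/100 × 93/100
= 623/10000 + 93/10000 = 179/2500

P(the email is spam|the filter flags the email) = (623/10000) / (179/2500) = 623/716

P(the email is spam|the filter flags the email) = 623/716 ≈ 87.01%


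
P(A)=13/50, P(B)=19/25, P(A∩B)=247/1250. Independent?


P(A)×P(B) = 247/1250
P(A∩B) = 247/1250
Equal ✓ → Independent

Yes, independent


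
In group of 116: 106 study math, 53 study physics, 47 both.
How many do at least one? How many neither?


|A∪B| = 106+53-47 = 112
Neither = 116-112 = 4

At least one: 112; Neither: 4


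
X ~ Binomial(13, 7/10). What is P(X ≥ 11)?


P(X ≥ 11) = Σ P(X=i) for i=11..13
P(X=11) = 694041686793/5000000000000
P(X=12) = 539810200839/10000000000000
P(X=13) = 96889010407/10000000000000
Sum = 1977326743/9765625000

P(X ≥ 11) = 1977326743/9765625000 ≈ 20.25%


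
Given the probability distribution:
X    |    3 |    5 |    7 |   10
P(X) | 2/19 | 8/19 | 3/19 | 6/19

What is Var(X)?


E[X] = 127/19
E[X²] = 965/19
Var(X) = E[X²] - (E[X])² = 965/19 - 16129/361 = 2206/361

Var(X) = 2206/361 ≈ 6.1108


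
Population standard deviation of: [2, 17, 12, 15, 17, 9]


Mean = 72/6 = 12
  (2-12)²=100
  (17-12)²=25
  (12-12)²=0
  (15-12)²=9
  (17-12)²=25
  (9-12)²=9
Σ(x-μ)² = 168
σ² = 168/6 = 28

σ = √(28) ≈ 5.2915


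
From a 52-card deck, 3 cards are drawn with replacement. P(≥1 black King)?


P(not a black King) = 50/52 = 25/26
P(none in 3 draws) = (25/26)^3 = 15625/17576
P(≥1 black King) = 1 - 15625/17576 = 1951/17576

P = 1951/17576 ≈ 11.10%


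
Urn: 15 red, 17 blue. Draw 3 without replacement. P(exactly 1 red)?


Hypergeometric: C(15,1)×C(17,2)/C(32,3)
= 15×136/4960 = 51/124

P(X=1) = 51/124 ≈ 41.13%


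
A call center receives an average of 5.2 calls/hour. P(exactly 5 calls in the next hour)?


Poisson(λ=5.2): P(X=5) = e^(-λ)×λ^k/k!
= e^(-5.2) × 5.2^5 / 5!
≈ 0.005516564421 × 3802.04032 / 120 ≈ 0.174785

P(X=5) ≈ 0.174785 ≈ 17.48%


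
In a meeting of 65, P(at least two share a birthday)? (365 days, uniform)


P(all different) = Π(365-i)/365 for i=0..64
= 0.002317
P(match) = 1 - 0.002317 = 0.997683

P ≈ 0.9977 ≈ 99.77%


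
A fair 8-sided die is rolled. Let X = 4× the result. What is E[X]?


E[die] = (1+8)/2 = 9/2
E[X] = 4 × 9/2 = 18

E[X] = 18


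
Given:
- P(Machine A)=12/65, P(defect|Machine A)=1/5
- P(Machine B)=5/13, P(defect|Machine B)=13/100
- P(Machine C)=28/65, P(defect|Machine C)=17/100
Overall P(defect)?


P(B) = Σ P(B|Aᵢ)×P(Aᵢ)
  1/5×12/65 = 12/325
  13/100×5/13 = 1/20
  17/100×28/65 = 119/1625
Sum = 1041/6500

P(defect) = 1041/6500 ≈ 16.02%


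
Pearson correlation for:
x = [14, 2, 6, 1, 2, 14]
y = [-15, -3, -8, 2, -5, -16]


n=6, Σx=39, Σy=-45, Σxy=-496, Σx²=437, Σy²=583
r = (6×(-496) - 39×(-45))/√((6×437 - 39²)(6×583 - (-45)²))
= -1221/√(1101×1473) = -1221/√1621773 ≈ -1221/1273.4885 ≈ -0.9588

r ≈ -0.9588


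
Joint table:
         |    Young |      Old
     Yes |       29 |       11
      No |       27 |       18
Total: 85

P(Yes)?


P(Yes) = (29+11)/85 = 40/85 = 8/17

P(Yes) = 8/17 ≈ 47.06%


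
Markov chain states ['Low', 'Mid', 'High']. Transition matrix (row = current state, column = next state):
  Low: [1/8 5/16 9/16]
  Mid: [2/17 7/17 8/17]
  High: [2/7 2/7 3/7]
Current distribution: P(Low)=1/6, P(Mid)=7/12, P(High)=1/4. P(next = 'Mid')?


P(next=Mid) = Σᵢ P(now=i)×P(i→Mid)
= 1/6×5/16 + 7/12×7/17 + 1/4×2/7
= 5/96 + 49/204 + 1/14 = 1385/3808

P = 1385/3808 ≈ 0.3637


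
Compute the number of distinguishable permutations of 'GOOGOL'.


Letters: 6, freq: {'G': 2, 'O': 3, 'L': 1}
6!/(2!×3!×1!) = 720/12 = 60

60


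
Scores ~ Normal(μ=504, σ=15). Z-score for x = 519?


z = (x - μ)/σ = (519 - 504)/15 = 1.0

z = 1.0


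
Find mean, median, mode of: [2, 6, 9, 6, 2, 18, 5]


Sorted: [2, 2, 5, 6, 6, 9, 18]
Mean = 48/7
Median = 6
Freq: {2: 2, 6: 2, 9: 1, 18: 1, 5: 1}
Mode: [2, 6]

Mean=48/7, Median=6, Mode=[2, 6]


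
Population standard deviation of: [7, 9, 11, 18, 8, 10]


Mean = 63/6 = 21/2
  (7-21/2)²=49/4
  (9-21/2)²=9/4
  (11-21/2)²=1/4
  (18-21/2)²=225/4
  (8-21/2)²=25/4
  (10-21/2)²=1/4
Σ(x-μ)² = 155/2
σ² = (155/2)/6 = 155/12

σ = √(155/12) ≈ 3.5940


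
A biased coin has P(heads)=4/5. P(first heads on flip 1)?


Geometric: P(X=1) = (1-p)^(k-1)×p = (1/5)^0×4/5 = 4/5

P(X=1) = 4/5 ≈ 80.00%


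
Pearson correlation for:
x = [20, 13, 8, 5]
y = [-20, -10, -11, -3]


n=4, Σx=46, Σy=-44, Σxy=-633, Σx²=658, Σy²=630
r = (4×(-633) - 46×(-44))/√((4×658 - 46²)(4×630 - (-44)²))
= -508/√(516×584) = -508/√301344 ≈ -508/548.9481 ≈ -0.9254

r ≈ -0.9254


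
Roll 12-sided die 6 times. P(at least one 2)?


P(no 2)^6 = (11/12)^6 = 1771561/2985984
P(≥1) = 1 - 1771561/2985984 = 1214423/2985984

P = 1214423/2985984 ≈ 40.67%


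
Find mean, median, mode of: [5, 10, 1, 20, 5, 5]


Sorted: [1, 5, 5, 5, 10, 20]
Mean = 46/6 = 23/3
Median = 5
Freq: {5: 3, 10: 1, 1: 1, 20: 1}
Mode: [5]

Mean=23/3, Median=5, Mode=5


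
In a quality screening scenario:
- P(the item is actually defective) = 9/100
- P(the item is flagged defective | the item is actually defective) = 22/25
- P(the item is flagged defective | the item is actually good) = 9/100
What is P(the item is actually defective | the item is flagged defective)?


Using Bayes' theorem:
P(A|B) = P(B|A)·P(A) / P(B)

P(the item is flagged defective) = 22/25 × 9/100 + 9/100 × 91/100
= 99/1250 + 819/10000 = 1611/10000

P(the item is actually defective|the item is flagged defective) = (99/1250) / (1611/10000) = 88/179

P(the item is actually defective|the item is flagged defective) = 88/179 ≈ 49.16%


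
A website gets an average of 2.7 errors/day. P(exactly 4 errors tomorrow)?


Poisson(λ=2.7): P(X=4) = e^(-λ)×λ^k/k!
= e^(-2.7) × 2.7^4 / 4!
≈ 0.06720551274 × 53.1441 / 24 ≈ 0.148816

P(X=4) ≈ 0.148816 ≈ 14.88%


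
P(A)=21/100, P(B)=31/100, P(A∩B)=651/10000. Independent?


P(A)×P(B) = 651/10000
P(A∩B) = 651/10000
Equal ✓ → Independent

Yes, independent


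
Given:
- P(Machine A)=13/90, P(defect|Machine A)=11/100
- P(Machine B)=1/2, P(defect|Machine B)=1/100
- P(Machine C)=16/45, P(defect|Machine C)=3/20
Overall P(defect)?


P(B) = Σ P(B|Aᵢ)×P(Aᵢ)
  11/100×13/90 = 143/9000
  1/100×1/2 = 1/200
  3/20×16/45 = 4/75
Sum = 167/2250

P(defect) = 167/2250 ≈ 7.42%


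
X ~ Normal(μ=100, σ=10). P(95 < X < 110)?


z₁=(95-100)/10=-0.5, z₂=(110-100)/10=1.0
P = Φ(1.0) - Φ(-0.5) = 0.841345 - 0.308538 = 0.532807 ≈ 0.5328

P(95 < X < 110) ≈ 0.5328


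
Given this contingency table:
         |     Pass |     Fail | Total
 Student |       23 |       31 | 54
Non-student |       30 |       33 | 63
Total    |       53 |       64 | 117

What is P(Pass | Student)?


P(Pass | Student) = 23/(23+31) = 23/54

P(Pass|Student) = 23/54 ≈ 42.59%


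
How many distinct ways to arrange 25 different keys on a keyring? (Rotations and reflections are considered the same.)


Free circular arrangements: rotations and reflections both identified.
(n-1)!/2 = 24!/2 = 620448401733239439360000/2 = 310224200866619719680000

310224200866619719680000


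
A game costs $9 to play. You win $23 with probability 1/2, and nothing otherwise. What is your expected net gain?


E[gain] = (23-9)×1/2 + (-9)×1/2
= 7 - 9/2 = 5/2

Expected net gain = $5/2 ≈ $2.50


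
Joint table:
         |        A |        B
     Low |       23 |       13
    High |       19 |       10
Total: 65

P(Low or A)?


P(Low∨A) = P(Low) + P(A) - P(Low∧A)
= (36 + 42 - 23)/65 = 55/65 = 11/13

P = 11/13 ≈ 84.62%


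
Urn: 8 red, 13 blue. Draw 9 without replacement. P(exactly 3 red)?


Hypergeometric: C(8,3)×C(13,6)/C(21,9)
= 56×1716/293930 = 528/1615

P(X=3) = 528/1615 ≈ 32.69%


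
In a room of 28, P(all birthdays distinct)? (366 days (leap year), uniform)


P(all different) = Π(366-i)/366 for i=0..27
= (366/366)×(365/366)×...×(339/366)
= 0.346570

P ≈ 0.3466 ≈ 34.66%


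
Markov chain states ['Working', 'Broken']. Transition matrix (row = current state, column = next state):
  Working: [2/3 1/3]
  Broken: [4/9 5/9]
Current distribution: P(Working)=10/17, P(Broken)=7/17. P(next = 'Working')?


P(next=Working) = Σᵢ P(now=i)×P(i→Working)
= 10/17×2/3 + 7/17×4/9
= 20/51 + 28/153 = 88/153

P = 88/153 ≈ 0.5752


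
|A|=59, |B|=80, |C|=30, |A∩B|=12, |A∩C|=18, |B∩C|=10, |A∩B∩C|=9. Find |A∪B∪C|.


|A∪B∪C| = 59+80+30-12-18-10+9 = 138

|A∪B∪C| = 138


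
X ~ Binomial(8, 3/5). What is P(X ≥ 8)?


P(X ≥ 8) = Σ P(X=i) for i=8..8
P(X=8) = 6561/390625
Sum = 6561/390625

P(X ≥ 8) = 6561/390625 ≈ 1.68%


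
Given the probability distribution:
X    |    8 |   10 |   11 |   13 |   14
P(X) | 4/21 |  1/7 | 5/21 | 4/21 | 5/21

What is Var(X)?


E[X] = 239/21
E[X²] = 939/7
Var(X) = E[X²] - (E[X])² = 939/7 - 57121/441 = 2036/441

Var(X) = 2036/441 ≈ 4.6168


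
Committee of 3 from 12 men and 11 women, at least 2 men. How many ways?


Count by #men:
  2M,1W: C(12,2)×C(11,1)=726
  3M,0W: C(12,3)×C(11,0)=220
Total = 946

946


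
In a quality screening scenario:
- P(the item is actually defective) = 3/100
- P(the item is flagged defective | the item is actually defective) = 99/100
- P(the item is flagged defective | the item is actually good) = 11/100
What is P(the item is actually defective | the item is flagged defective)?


Using Bayes' theorem:
P(A|B) = P(B|A)·P(A) / P(B)

P(the item is flagged defective) = 99/100 × 3/100 + 11/100 × 97/100
= 297/10000 + 1067/10000 = 341/2500

P(the item is actually defective|the item is flagged defective) = (297/10000) / (341/2500) = 27/124

P(the item is actually defective|the item is flagged defective) = 27/124 ≈ 21.77%
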